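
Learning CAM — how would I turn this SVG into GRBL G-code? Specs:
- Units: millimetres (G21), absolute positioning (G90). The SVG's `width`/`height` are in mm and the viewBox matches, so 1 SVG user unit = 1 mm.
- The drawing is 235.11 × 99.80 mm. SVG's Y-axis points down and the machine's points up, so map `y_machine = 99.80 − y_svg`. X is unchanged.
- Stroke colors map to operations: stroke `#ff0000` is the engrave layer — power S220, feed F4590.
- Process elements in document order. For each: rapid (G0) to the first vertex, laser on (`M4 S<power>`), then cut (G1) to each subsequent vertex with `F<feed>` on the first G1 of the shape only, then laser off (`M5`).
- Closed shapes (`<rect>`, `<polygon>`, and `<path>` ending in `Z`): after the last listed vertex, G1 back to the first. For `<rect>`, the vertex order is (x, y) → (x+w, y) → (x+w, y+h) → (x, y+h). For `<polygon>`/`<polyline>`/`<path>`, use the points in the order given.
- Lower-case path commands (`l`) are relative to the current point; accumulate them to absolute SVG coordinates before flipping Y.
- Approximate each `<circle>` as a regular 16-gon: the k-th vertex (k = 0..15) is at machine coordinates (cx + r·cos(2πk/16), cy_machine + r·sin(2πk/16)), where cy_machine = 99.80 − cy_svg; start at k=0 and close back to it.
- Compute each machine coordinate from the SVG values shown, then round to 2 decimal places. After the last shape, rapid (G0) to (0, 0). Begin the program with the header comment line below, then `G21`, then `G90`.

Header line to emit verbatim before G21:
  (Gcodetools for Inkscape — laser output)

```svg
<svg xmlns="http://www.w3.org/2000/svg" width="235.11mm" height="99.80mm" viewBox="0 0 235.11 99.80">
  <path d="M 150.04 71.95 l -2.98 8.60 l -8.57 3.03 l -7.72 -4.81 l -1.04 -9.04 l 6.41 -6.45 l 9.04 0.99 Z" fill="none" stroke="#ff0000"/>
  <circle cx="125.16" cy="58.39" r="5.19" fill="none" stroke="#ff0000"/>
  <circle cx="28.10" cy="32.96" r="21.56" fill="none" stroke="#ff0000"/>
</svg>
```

viewBox `0 0 235.11 99.80` with mm width/height → 1 unit = 1 mm. Flip: y_m = 99.80 − y_svg.

**Shape 1** — `<path>` regular polygon, stroke `#ff0000` → engrave (S220, F4590). Machine vertices: (150.04,27.85) → (147.06,19.25) → (138.49,16.22) → (130.77,21.03) → (129.73,30.07) → (136.14,36.52) → (145.18,35.53) → (150.04,27.85). Closed: final G1 returns to the first vertex.

**Shape 2** — `<circle>` circle, stroke `#ff0000` → engrave (S220, F4590). Machine vertices: (130.35,41.41) → (129.95,43.40) → (128.83,45.08) → (127.15,46.20) → (125.16,46.60) → (123.17,46.20) → (121.49,45.08) → (120.37,43.40) → (119.97,41.41) → (120.37,39.42) → (121.49,37.74) → (123.17,36.62) → (125.16,36.22) → (127.15,36.62) → (128.83,37.74) → (129.95,39.42) → (130.35,41.41). Closed: final G1 returns to the first vertex.

**Shape 3** — `<circle>` circle, stroke `#ff0000` → engrave (S220, F4590). Machine vertices: (49.66,66.84) → (48.02,75.09) → (43.35,82.09) → (36.35,86.76) → (28.10,88.40) → (19.85,86.76) → (12.85,82.09) → (8.18,75.09) → (6.54,66.84) → (8.18,58.59) → (12.85,51.59) → (19.85,46.92) → (28.10,45.28) → (36.35,46.92) → (43.35,51.59) → (48.02,58.59) → (49.66,66.84). Closed: final G1 returns to the first vertex.

(Gcodetools for Inkscape — laser output)
G21
G90
G0 X150.04 Y27.85
M4 S220
G1 X147.06 Y19.25 F4590
G1 X138.49 Y16.22
G1 X130.77 Y21.03
G1 X129.73 Y30.07
G1 X136.14 Y36.52
G1 X145.18 Y35.53
G1 X150.04 Y27.85
M5
G0 X130.35 Y41.41
M4 S220
G1 X129.95 Y43.40 F4590
G1 X128.83 Y45.08
G1 X127.15 Y46.20
G1 X125.16 Y46.60
G1 X123.17 Y46.20
G1 X121.49 Y45.08
G1 X120.37 Y43.40
G1 X119.97 Y41.41
G1 X120.37 Y39.42
G1 X121.49 Y37.74
G1 X123.17 Y36.62
G1 X125.16 Y36.22
G1 X127.15 Y36.62
G1 X128.83 Y37.74
G1 X129.95 Y39.42
G1 X130.35 Y41.41
M5
G0 X49.66 Y66.84
M4 S220
G1 X48.02 Y75.09 F4590
G1 X43.35 Y82.09
G1 X36.35 Y86.76
G1 X28.10 Y88.40
G1 X19.85 Y86.76
G1 X12.85 Y82.09
G1 X8.18 Y75.09
G1 X6.54 Y66.84
G1 X8.18 Y58.59
G1 X12.85 Y51.59
G1 X19.85 Y46.92
G1 X28.10 Y45.28
G1 X36.35 Y46.92
G1 X43.35 Y51.59
G1 X48.02 Y58.59
G1 X49.66 Y66.84
M5
G0 X0.00 Y0.00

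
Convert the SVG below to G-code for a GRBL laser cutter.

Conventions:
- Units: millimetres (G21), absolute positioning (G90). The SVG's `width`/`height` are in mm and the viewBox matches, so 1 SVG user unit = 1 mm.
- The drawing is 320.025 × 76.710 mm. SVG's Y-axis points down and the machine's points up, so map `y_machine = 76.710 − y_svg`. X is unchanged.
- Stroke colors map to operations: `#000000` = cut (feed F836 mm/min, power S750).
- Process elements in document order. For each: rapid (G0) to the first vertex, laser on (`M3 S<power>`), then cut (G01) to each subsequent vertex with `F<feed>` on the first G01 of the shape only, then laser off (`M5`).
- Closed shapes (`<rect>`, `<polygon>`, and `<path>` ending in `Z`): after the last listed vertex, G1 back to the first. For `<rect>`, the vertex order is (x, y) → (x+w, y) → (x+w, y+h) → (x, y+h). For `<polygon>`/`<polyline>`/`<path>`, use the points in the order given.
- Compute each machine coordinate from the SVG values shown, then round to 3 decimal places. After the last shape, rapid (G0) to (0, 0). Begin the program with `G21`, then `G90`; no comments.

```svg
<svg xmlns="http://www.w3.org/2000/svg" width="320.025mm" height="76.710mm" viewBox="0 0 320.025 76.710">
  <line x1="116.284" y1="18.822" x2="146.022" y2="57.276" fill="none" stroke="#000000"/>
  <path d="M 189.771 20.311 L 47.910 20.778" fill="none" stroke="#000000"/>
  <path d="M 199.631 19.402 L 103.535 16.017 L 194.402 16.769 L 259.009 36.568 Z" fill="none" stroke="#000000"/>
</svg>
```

Since the viewBox matches the mm dimensions, user units are millimetres directly. The only transform is the Y-flip y_m = 76.710 − y_svg.

Shape 1 is a line segment drawn with `<line>`. Its stroke #000000 means cut at S750, F836. After flipping Y the toolpath is (116.284,57.888) → (146.022,19.434).

Shape 2 is a line segment drawn with `<path>`. Its stroke #000000 means cut at S750, F836. After flipping Y the toolpath is (189.771,56.399) → (47.910,55.932).

Shape 3 is a closed polygon drawn with `<path>`. Its stroke #000000 means cut at S750, F836. After flipping Y the toolpath is (199.631,57.308) → (103.535,60.693) → (194.402,59.941) → (259.009,40.142) → (199.631,57.308), returning to the start.

G21
G90
G0 X116.284 Y57.888
M3 S750
G01 X146.022 Y19.434 F836
M5
G0 X189.771 Y56.399
M3 S750
G01 X47.910 Y55.932 F836
M5
G0 X199.631 Y57.308
M3 S750
G01 X103.535 Y60.693 F836
G01 X194.402 Y59.941
G01 X259.009 Y40.142
G01 X199.631 Y57.308
M5
G0 X0.000 Y0.000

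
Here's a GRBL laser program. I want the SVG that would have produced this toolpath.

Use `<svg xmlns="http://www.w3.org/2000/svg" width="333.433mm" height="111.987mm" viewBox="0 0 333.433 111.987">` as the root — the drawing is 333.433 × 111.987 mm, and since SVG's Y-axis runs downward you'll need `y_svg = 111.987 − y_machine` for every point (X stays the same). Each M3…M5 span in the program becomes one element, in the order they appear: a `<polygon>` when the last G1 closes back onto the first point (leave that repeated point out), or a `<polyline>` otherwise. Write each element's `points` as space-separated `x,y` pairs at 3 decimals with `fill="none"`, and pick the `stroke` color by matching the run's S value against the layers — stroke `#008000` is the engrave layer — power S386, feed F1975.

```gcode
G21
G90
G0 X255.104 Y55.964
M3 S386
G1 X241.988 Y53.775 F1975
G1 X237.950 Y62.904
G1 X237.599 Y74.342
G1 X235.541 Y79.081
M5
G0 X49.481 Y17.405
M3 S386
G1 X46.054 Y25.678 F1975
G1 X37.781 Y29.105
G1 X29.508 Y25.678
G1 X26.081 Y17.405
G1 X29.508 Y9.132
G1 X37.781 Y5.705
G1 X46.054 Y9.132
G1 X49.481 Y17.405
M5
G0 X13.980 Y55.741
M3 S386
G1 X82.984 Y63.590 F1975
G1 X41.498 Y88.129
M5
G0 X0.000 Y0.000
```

Each laser-on run becomes one SVG element. Flip Y back into SVG space with y_svg = 111.987 − y_machine. Every run uses S386, so all elements get stroke `#008000` (engrave).

Run 1: The run is open, so emit a `<polyline>` with points (Y-flipped): 255.104,56.023 241.988,58.212 237.950,49.083 237.599,37.645 235.541,32.906.

Run 2: The run returns to its start, so emit a `<polygon>` with points (Y-flipped): 49.481,94.582 46.054,86.309 37.781,82.882 29.508,86.309 26.081,94.582 29.508,102.855 37.781,106.282 46.054,102.855.

Run 3: The run is open, so emit a `<polyline>` with points (Y-flipped): 13.980,56.246 82.984,48.397 41.498,23.858.

<svg xmlns="http://www.w3.org/2000/svg" width="333.433mm" height="111.987mm" viewBox="0 0 333.433 111.987">
  <polyline points="255.104,56.023 241.988,58.212 237.950,49.083 237.599,37.645 235.541,32.906" fill="none" stroke="#008000"/>
  <polygon points="49.481,94.582 46.054,86.309 37.781,82.882 29.508,86.309 26.081,94.582 29.508,102.855 37.781,106.282 46.054,102.855" fill="none" stroke="#008000"/>
  <polyline points="13.980,56.246 82.984,48.397 41.498,23.858" fill="none" stroke="#008000"/>
</svg>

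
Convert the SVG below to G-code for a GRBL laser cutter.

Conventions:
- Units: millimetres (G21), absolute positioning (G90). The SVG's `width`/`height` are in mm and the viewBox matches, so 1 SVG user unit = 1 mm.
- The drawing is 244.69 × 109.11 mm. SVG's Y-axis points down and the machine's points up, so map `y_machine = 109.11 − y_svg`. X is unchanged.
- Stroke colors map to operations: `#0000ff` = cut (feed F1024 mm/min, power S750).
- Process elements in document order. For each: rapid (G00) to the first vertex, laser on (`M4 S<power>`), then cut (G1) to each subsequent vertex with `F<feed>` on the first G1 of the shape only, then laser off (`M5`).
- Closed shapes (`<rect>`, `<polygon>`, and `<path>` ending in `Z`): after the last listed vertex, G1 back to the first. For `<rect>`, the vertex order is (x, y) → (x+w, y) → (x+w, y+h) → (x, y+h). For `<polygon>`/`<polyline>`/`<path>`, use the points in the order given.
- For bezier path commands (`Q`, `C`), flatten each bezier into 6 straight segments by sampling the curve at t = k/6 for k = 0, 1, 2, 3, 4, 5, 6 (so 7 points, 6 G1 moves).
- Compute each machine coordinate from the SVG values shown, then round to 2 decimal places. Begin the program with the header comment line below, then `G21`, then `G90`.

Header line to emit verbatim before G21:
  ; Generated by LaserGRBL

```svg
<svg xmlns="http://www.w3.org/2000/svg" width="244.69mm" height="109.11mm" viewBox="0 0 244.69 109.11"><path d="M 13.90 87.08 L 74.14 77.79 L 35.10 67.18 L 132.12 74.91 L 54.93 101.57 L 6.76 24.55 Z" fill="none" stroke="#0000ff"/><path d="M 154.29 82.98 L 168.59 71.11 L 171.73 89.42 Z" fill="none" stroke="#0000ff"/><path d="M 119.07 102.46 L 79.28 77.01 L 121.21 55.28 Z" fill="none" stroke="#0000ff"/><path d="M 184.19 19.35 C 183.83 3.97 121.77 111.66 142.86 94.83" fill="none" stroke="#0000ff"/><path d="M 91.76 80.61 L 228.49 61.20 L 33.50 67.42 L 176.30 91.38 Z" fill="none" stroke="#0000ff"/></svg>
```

viewBox `0 0 244.69 109.11` with mm width/height → 1 unit = 1 mm. Flip: y_m = 109.11 − y_svg.

**Shape 1** — `<path>` closed polygon, stroke `#0000ff` → cut (S750, F1024). Machine vertices: (13.90,22.03) → (74.14,31.32) → (35.10,41.93) → (132.12,34.20) → (54.93,7.54) → (6.76,84.56) → (13.90,22.03). Closed: final G1 returns to the first vertex.

**Shape 2** — `<path>` regular polygon, stroke `#0000ff` → cut (S750, F1024). Machine vertices: (154.29,26.13) → (168.59,38.00) → (171.73,19.69) → (154.29,26.13). Closed: final G1 returns to the first vertex.

**Shape 3** — `<path>` regular polygon, stroke `#0000ff` → cut (S750, F1024). Machine vertices: (119.07,6.65) → (79.28,32.10) → (121.21,53.83) → (119.07,6.65). Closed: final G1 returns to the first vertex.

**Shape 4** — `<path>` cubic bezier, stroke `#0000ff` → cut (S750, F1024). Control points (SVG): P0=(184.19,19.35), P1=(183.83,3.97), P2=(121.77,111.66), P3=(142.86,94.83); sampled at t=k/6. Machine vertices: (184.19,89.76) → (179.54,88.34) → (168.63,73.29) → (155.48,51.48) → (144.12,29.79) → (138.57,15.10) → (142.86,14.28). Open path.

**Shape 5** — `<path>` closed polygon, stroke `#0000ff` → cut (S750, F1024). Machine vertices: (91.76,28.50) → (228.49,47.91) → (33.50,41.69) → (176.30,17.73) → (91.76,28.50). Closed: final G1 returns to the first vertex.

; Generated by LaserGRBL
G21
G90
G00 X13.90 Y22.03
M4 S750
G1 X74.14 Y31.32 F1024
G1 X35.10 Y41.93
G1 X132.12 Y34.20
G1 X54.93 Y7.54
G1 X6.76 Y84.56
G1 X13.90 Y22.03
M5
G00 X154.29 Y26.13
M4 S750
G1 X168.59 Y38.00 F1024
G1 X171.73 Y19.69
G1 X154.29 Y26.13
M5
G00 X119.07 Y6.65
M4 S750
G1 X79.28 Y32.10 F1024
G1 X121.21 Y53.83
G1 X119.07 Y6.65
M5
G00 X184.19 Y89.76
M4 S750
G1 X179.54 Y88.34 F1024
G1 X168.63 Y73.29
G1 X155.48 Y51.48
G1 X144.12 Y29.79
G1 X138.57 Y15.10
G1 X142.86 Y14.28
M5
G00 X91.76 Y28.50
M4 S750
G1 X228.49 Y47.91 F1024
G1 X33.50 Y41.69
G1 X176.30 Y17.73
G1 X91.76 Y28.50
M5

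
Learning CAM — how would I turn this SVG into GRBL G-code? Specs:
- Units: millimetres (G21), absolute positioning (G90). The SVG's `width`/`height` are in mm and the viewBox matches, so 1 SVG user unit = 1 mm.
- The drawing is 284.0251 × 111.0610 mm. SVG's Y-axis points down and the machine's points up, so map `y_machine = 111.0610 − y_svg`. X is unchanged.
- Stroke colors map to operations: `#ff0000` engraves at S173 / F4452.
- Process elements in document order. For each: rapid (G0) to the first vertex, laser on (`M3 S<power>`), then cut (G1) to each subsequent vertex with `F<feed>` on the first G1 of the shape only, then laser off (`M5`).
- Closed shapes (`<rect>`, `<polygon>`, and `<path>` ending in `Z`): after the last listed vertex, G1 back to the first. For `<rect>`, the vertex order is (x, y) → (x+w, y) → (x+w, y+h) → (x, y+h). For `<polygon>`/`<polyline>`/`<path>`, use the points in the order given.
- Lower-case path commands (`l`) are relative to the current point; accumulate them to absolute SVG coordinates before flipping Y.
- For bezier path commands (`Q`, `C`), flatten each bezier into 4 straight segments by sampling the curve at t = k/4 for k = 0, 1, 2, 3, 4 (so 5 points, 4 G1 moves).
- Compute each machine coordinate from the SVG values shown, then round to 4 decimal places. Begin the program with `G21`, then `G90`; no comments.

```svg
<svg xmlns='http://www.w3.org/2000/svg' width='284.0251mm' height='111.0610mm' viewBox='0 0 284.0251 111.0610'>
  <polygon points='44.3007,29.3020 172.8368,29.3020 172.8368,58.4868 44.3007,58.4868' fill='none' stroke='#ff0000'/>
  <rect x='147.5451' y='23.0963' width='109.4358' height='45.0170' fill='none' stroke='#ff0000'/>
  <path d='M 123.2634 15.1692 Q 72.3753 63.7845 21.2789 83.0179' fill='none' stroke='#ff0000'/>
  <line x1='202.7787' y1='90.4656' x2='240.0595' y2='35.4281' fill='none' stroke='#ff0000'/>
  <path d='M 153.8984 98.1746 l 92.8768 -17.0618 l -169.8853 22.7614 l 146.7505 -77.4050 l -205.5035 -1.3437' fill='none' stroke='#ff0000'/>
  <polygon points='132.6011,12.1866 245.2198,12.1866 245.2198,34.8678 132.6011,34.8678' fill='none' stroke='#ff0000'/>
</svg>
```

G21
G90
G0 X44.3007 Y81.7590
M3 S173
G1 X172.8368 Y81.7590 F4452
G1 X172.8368 Y52.5742
G1 X44.3007 Y52.5742
G1 X44.3007 Y81.7590
M5
G0 X147.5451 Y87.9647
M3 S173
G1 X256.9809 Y87.9647 F4452
G1 X256.9809 Y42.9477
G1 X147.5451 Y42.9477
G1 X147.5451 Y87.9647
M5
G0 X123.2634 Y95.8918
M3 S173
G1 X97.8063 Y73.4205 F4452
G1 X72.3232 Y54.6220
G1 X46.8141 Y39.4962
G1 X21.2789 Y28.0431
M5
G0 X202.7787 Y20.5954
M3 S173
G1 X240.0595 Y75.6329 F4452
M5
G0 X153.8984 Y12.8864
M3 S173
G1 X246.7752 Y29.9482 F4452
G1 X76.8899 Y7.1868
G1 X223.6404 Y84.5918
G1 X18.1369 Y85.9355
M5
G0 X132.6011 Y98.8744
M3 S173
G1 X245.2198 Y98.8744 F4452
G1 X245.2198 Y76.1932
G1 X132.6011 Y76.1932
G1 X132.6011 Y98.8744
M5

1 u = 1 mm; y_m = 111.0610 − y.

[1] `<polygon>` rectangle, #ff0000→engrave S173 F4452: (44.3007,81.7590) → (172.8368,81.7590) → (172.8368,52.5742) → (44.3007,52.5742) → (44.3007,81.7590) (closed)

[2] `<rect>` rectangle, #ff0000→engrave S173 F4452: (147.5451,87.9647) → (256.9809,87.9647) → (256.9809,42.9477) → (147.5451,42.9477) → (147.5451,87.9647) (closed)

[3] `<path>` quadratic bezier, #ff0000→engrave S173 F4452: (123.2634,95.8918) → (97.8063,73.4205) → (72.3232,54.6220) → (46.8141,39.4962) → (21.2789,28.0431)

[4] `<line>` line segment, #ff0000→engrave S173 F4452: (202.7787,20.5954) → (240.0595,75.6329)

[5] `<path>` open polyline, #ff0000→engrave S173 F4452: (153.8984,12.8864) → (246.7752,29.9482) → (76.8899,7.1868) → (223.6404,84.5918) → (18.1369,85.9355)

[6] `<polygon>` rectangle, #ff0000→engrave S173 F4452: (132.6011,98.8744) → (245.2198,98.8744) → (245.2198,76.1932) → (132.6011,76.1932) → (132.6011,98.8744) (closed)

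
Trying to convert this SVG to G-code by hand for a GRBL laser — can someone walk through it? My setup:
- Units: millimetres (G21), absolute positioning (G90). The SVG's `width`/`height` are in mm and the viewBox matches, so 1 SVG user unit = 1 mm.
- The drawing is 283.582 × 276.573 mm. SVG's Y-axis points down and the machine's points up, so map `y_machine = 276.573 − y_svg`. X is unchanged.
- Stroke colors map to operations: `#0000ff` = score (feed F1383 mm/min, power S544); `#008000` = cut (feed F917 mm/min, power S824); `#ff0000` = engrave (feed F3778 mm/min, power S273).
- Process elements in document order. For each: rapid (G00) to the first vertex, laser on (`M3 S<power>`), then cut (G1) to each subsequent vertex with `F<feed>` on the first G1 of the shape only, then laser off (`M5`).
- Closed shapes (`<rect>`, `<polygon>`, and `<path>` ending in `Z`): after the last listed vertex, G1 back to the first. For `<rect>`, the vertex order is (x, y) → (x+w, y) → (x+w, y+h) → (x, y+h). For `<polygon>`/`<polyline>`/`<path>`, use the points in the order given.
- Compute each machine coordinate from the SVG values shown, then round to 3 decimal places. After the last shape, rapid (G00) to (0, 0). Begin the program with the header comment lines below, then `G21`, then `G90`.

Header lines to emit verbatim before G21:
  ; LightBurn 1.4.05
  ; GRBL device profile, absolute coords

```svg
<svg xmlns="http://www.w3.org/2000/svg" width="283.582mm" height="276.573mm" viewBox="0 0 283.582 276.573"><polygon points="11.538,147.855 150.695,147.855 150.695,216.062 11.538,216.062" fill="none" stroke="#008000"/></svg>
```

; LightBurn 1.4.05
; GRBL device profile, absolute coords
G21
G90
G00 X11.538 Y128.718
M3 S824
G1 X150.695 Y128.718 F917
G1 X150.695 Y60.511
G1 X11.538 Y60.511
G1 X11.538 Y128.718
M5
G00 X0.000 Y0.000

1 u = 1 mm; y_m = 276.573 − y.

[1] `<polygon>` rectangle, #008000→cut S824 F917: (11.538,128.718) → (150.695,128.718) → (150.695,60.511) → (11.538,60.511) → (11.538,128.718) (closed)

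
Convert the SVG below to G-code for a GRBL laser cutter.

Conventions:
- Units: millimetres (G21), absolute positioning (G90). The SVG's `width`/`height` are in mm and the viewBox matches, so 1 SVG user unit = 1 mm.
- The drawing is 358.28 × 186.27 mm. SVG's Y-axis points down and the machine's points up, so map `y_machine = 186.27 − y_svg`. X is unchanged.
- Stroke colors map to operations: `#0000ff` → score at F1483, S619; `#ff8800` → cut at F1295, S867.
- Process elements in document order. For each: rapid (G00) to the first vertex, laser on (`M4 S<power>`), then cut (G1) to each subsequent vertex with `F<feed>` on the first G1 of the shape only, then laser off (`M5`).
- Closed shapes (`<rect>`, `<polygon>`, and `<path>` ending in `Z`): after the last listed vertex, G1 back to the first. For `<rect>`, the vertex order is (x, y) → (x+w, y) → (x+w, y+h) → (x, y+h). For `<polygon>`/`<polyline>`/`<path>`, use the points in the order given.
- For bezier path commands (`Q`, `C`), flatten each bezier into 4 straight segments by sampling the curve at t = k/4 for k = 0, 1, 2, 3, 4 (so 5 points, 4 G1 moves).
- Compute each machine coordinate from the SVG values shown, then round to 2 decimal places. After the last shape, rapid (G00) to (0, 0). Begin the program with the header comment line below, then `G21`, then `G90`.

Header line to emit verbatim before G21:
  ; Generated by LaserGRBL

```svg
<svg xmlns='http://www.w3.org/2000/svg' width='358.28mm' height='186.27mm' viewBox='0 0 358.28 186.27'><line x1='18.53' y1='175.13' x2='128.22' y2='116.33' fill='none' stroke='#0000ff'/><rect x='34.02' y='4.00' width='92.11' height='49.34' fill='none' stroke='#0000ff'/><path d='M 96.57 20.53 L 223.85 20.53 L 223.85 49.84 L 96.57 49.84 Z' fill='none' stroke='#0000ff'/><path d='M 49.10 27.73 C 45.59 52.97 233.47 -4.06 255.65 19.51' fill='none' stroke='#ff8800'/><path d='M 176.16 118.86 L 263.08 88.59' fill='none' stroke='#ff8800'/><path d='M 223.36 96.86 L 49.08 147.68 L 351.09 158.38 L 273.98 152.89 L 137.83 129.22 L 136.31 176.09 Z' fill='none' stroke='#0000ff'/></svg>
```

Since the viewBox matches the mm dimensions, user units are millimetres directly. The only transform is the Y-flip y_m = 186.27 − y_svg.

Shape 1 is a line segment drawn with `<line>`. Its stroke #0000ff means score at S619, F1483. After flipping Y the toolpath is (18.53,11.14) → (128.22,69.94).

Shape 2 is a rectangle drawn with `<rect>`. Its stroke #0000ff means score at S619, F1483. After flipping Y the toolpath is (34.02,182.27) → (126.13,182.27) → (126.13,132.93) → (34.02,132.93) → (34.02,182.27), returning to the start.

Shape 3 is a rectangle drawn with `<path>`. Its stroke #0000ff means score at S619, F1483. After flipping Y the toolpath is (96.57,165.74) → (223.85,165.74) → (223.85,136.43) → (96.57,136.43) → (96.57,165.74), returning to the start.

Shape 4 is a cubic bezier drawn with `<path>`. Its stroke #ff8800 means cut at S867, F1295. After flipping Y the toolpath is (49.10,158.54) → (76.77,152.49) → (142.74,162.02) → (213.53,171.87) → (255.65,166.76).

Shape 5 is a line segment drawn with `<path>`. Its stroke #ff8800 means cut at S867, F1295. After flipping Y the toolpath is (176.16,67.41) → (263.08,97.68).

Shape 6 is a closed polygon drawn with `<path>`. Its stroke #0000ff means score at S619, F1483. After flipping Y the toolpath is (223.36,89.41) → (49.08,38.59) → (351.09,27.89) → (273.98,33.38) → (137.83,57.05) → (136.31,10.18) → (223.36,89.41), returning to the start.

; Generated by LaserGRBL
G21
G90
G00 X18.53 Y11.14
M4 S619
G1 X128.22 Y69.94 F1483
M5
G00 X34.02 Y182.27
M4 S619
G1 X126.13 Y182.27 F1483
G1 X126.13 Y132.93
G1 X34.02 Y132.93
G1 X34.02 Y182.27
M5
G00 X96.57 Y165.74
M4 S619
G1 X223.85 Y165.74 F1483
G1 X223.85 Y136.43
G1 X96.57 Y136.43
G1 X96.57 Y165.74
M5
G00 X49.10 Y158.54
M4 S867
G1 X76.77 Y152.49 F1295
G1 X142.74 Y162.02
G1 X213.53 Y171.87
G1 X255.65 Y166.76
M5
G00 X176.16 Y67.41
M4 S867
G1 X263.08 Y97.68 F1295
M5
G00 X223.36 Y89.41
M4 S619
G1 X49.08 Y38.59 F1483
G1 X351.09 Y27.89
G1 X273.98 Y33.38
G1 X137.83 Y57.05
G1 X136.31 Y10.18
G1 X223.36 Y89.41
M5
G00 X0.00 Y0.00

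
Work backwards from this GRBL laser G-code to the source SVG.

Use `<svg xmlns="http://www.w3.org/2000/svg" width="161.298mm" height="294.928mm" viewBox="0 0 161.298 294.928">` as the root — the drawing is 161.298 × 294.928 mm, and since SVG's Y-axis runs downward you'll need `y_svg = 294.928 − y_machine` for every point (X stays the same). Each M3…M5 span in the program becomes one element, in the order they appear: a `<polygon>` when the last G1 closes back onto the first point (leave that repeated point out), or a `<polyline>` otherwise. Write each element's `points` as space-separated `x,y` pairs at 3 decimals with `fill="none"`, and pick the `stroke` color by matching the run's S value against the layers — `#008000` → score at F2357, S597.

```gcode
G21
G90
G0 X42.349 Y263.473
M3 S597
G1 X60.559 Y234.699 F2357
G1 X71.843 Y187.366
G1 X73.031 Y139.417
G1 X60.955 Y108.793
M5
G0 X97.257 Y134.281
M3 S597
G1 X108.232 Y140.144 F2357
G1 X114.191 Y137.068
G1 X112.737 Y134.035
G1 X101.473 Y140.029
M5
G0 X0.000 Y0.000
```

<svg xmlns="http://www.w3.org/2000/svg" width="161.298mm" height="294.928mm" viewBox="0 0 161.298 294.928">
  <polyline points="42.349,31.455 60.559,60.229 71.843,107.562 73.031,155.511 60.955,186.135" fill="none" stroke="#008000"/>
  <polyline points="97.257,160.647 108.232,154.784 114.191,157.860 112.737,160.893 101.473,154.899" fill="none" stroke="#008000"/>
</svg>

y_svg = 294.928 − y_m. Every run uses S597, so all elements get stroke `#008000` (score).

[1] open run; points: 42.349,31.455 60.559,60.229 71.843,107.562 73.031,155.511 60.955,186.135

[2] open run; points: 97.257,160.647 108.232,154.784 114.191,157.860 112.737,160.893 101.473,154.899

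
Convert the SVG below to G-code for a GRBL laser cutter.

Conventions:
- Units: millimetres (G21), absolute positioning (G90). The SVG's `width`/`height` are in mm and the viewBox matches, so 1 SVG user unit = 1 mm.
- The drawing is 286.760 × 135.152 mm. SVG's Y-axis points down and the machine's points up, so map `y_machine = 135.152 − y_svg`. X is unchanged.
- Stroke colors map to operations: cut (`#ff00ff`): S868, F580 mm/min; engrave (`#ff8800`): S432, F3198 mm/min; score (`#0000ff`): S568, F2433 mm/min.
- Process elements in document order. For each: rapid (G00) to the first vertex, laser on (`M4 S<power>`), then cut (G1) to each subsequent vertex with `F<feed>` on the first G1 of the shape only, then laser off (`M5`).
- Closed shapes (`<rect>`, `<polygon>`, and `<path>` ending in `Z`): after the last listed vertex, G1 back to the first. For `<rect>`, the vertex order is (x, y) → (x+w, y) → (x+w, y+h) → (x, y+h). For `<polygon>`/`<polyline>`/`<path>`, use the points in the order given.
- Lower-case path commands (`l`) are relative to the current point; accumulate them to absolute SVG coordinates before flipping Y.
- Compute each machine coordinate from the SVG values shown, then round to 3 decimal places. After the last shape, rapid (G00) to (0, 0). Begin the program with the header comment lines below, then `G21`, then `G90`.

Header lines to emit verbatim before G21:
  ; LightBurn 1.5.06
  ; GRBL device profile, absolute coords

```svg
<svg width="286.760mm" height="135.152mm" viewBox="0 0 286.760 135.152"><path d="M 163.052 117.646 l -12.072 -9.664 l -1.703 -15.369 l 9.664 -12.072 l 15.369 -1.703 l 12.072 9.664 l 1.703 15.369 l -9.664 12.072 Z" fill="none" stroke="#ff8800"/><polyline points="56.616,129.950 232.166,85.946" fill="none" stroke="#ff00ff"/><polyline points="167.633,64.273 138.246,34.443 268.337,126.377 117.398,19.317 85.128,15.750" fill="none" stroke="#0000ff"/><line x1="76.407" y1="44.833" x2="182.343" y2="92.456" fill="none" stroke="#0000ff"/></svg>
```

; LightBurn 1.5.06
; GRBL device profile, absolute coords
G21
G90
G00 X163.052 Y17.506
M4 S432
G1 X150.980 Y27.170 F3198
G1 X149.277 Y42.539
G1 X158.941 Y54.611
G1 X174.310 Y56.314
G1 X186.382 Y46.650
G1 X188.085 Y31.281
G1 X178.421 Y19.209
G1 X163.052 Y17.506
M5
G00 X56.616 Y5.202
M4 S868
G1 X232.166 Y49.206 F580
M5
G00 X167.633 Y70.879
M4 S568
G1 X138.246 Y100.709 F2433
G1 X268.337 Y8.775
G1 X117.398 Y115.835
G1 X85.128 Y119.402
M5
G00 X76.407 Y90.319
M4 S568
G1 X182.343 Y42.696 F2433
M5
G00 X0.000 Y0.000

Since the viewBox matches the mm dimensions, user units are millimetres directly. The only transform is the Y-flip y_m = 135.152 − y_svg.

Shape 1 is a regular polygon drawn with `<path>`. Its stroke #ff8800 means engrave at S432, F3198. After flipping Y the toolpath is (163.052,17.506) → (150.980,27.170) → (149.277,42.539) → (158.941,54.611) → (174.310,56.314) → (186.382,46.650) → (188.085,31.281) → (178.421,19.209) → (163.052,17.506), returning to the start.

Shape 2 is a line segment drawn with `<polyline>`. Its stroke #ff00ff means cut at S868, F580. After flipping Y the toolpath is (56.616,5.202) → (232.166,49.206).

Shape 3 is a open polyline drawn with `<polyline>`. Its stroke #0000ff means score at S568, F2433. After flipping Y the toolpath is (167.633,70.879) → (138.246,100.709) → (268.337,8.775) → (117.398,115.835) → (85.128,119.402).

Shape 4 is a line segment drawn with `<line>`. Its stroke #0000ff means score at S568, F2433. After flipping Y the toolpath is (76.407,90.319) → (182.343,42.696).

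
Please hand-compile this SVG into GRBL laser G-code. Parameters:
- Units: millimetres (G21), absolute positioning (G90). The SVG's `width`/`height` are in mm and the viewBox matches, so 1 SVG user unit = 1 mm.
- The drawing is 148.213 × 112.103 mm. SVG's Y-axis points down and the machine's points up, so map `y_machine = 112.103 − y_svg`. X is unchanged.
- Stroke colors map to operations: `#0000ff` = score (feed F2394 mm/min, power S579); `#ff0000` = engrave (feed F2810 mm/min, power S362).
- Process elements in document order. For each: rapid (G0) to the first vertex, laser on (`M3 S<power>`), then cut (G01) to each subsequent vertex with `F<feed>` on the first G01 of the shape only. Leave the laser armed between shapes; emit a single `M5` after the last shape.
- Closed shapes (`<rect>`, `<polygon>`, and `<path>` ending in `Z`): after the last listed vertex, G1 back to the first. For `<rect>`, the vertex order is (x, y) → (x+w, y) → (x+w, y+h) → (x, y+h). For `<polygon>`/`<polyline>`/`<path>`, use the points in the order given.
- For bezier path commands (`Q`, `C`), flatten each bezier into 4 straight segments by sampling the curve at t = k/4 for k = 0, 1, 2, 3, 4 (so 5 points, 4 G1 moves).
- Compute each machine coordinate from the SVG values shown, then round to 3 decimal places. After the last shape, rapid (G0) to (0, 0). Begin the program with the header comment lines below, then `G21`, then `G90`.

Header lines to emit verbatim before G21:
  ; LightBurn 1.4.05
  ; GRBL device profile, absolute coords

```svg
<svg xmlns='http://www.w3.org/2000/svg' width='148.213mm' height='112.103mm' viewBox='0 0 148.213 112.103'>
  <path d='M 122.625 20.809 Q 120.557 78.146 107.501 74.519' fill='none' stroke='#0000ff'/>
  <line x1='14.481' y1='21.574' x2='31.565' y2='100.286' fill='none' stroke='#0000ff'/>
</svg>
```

Since the viewBox matches the mm dimensions, user units are millimetres directly. The only transform is the Y-flip y_m = 112.103 − y_svg.

Shape 1 is a quadratic bezier drawn with `<path>`. Its stroke #0000ff means score at S579, F2394. After flipping Y the toolpath is (122.625,91.294) → (120.904,66.436) → (117.810,49.198) → (113.342,39.581) → (107.501,37.584).

Shape 2 is a line segment drawn with `<line>`. Its stroke #0000ff means score at S579, F2394. After flipping Y the toolpath is (14.481,90.529) → (31.565,11.817).

; LightBurn 1.4.05
; GRBL device profile, absolute coords
G21
G90
G0 X122.625 Y91.294
M3 S579
G01 X120.904 Y66.436 F2394
G01 X117.810 Y49.198
G01 X113.342 Y39.581
G01 X107.501 Y37.584
G0 X14.481 Y90.529
M3 S579
G01 X31.565 Y11.817 F2394
M5
G0 X0.000 Y0.000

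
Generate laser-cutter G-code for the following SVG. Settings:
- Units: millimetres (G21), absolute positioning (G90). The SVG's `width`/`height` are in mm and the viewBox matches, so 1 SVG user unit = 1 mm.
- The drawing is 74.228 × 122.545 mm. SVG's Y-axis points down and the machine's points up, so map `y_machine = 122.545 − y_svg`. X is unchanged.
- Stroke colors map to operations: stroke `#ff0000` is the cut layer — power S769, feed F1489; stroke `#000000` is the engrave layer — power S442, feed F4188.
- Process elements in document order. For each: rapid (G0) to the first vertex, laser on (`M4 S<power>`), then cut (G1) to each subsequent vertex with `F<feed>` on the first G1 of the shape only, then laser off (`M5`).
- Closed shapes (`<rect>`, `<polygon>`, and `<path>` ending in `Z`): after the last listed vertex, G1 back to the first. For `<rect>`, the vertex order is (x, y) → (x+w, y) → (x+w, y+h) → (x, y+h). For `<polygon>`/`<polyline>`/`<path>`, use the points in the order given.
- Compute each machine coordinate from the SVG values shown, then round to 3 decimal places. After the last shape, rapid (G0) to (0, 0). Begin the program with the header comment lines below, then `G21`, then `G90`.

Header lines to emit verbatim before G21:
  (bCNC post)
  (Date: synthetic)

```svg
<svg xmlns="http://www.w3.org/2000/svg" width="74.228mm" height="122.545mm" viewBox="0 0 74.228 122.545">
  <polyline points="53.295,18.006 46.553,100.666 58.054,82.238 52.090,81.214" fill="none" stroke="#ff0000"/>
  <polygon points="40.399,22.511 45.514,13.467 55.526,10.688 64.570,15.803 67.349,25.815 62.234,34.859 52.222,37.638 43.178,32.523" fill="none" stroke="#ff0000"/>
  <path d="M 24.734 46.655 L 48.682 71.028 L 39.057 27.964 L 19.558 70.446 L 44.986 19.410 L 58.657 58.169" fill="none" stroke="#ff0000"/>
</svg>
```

1 u = 1 mm; y_m = 122.545 − y.

[1] `<polyline>` open polyline, #ff0000→cut S769 F1489: (53.295,104.539) → (46.553,21.879) → (58.054,40.307) → (52.090,41.331)

[2] `<polygon>` regular polygon, #ff0000→cut S769 F1489: (40.399,100.034) → (45.514,109.078) → (55.526,111.857) → (64.570,106.742) → (67.349,96.730) → (62.234,87.686) → (52.222,84.907) → (43.178,90.022) → (40.399,100.034) (closed)

[3] `<path>` open polyline, #ff0000→cut S769 F1489: (24.734,75.890) → (48.682,51.517) → (39.057,94.581) → (19.558,52.099) → (44.986,103.135) → (58.657,64.376)

(bCNC post)
(Date: synthetic)
G21
G90
G0 X53.295 Y104.539
M4 S769
G1 X46.553 Y21.879 F1489
G1 X58.054 Y40.307
G1 X52.090 Y41.331
M5
G0 X40.399 Y100.034
M4 S769
G1 X45.514 Y109.078 F1489
G1 X55.526 Y111.857
G1 X64.570 Y106.742
G1 X67.349 Y96.730
G1 X62.234 Y87.686
G1 X52.222 Y84.907
G1 X43.178 Y90.022
G1 X40.399 Y100.034
M5
G0 X24.734 Y75.890
M4 S769
G1 X48.682 Y51.517 F1489
G1 X39.057 Y94.581
G1 X19.558 Y52.099
G1 X44.986 Y103.135
G1 X58.657 Y64.376
M5
G0 X0.000 Y0.000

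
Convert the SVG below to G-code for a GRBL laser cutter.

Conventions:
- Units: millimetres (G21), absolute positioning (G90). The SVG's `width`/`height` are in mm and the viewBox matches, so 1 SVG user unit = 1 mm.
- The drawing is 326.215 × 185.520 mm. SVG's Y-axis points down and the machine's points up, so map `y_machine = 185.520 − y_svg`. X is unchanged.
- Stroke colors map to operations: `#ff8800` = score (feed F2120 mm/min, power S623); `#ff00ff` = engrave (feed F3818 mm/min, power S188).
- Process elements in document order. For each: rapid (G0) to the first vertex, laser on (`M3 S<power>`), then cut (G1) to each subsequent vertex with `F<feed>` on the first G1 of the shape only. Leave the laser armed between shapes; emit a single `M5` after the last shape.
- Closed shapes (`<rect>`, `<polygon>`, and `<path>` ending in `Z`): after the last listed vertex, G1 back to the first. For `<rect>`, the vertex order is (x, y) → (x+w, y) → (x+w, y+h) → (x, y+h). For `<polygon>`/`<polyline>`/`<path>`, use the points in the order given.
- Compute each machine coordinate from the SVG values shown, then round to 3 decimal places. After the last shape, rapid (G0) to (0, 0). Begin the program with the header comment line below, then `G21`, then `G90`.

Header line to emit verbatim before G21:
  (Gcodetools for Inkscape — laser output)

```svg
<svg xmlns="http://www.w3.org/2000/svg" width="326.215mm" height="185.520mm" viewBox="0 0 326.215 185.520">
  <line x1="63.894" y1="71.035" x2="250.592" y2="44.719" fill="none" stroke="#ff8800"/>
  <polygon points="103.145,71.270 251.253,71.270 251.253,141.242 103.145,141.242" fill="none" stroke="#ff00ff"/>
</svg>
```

(Gcodetools for Inkscape — laser output)
G21
G90
G0 X63.894 Y114.485
M3 S623
G1 X250.592 Y140.801 F2120
G0 X103.145 Y114.250
M3 S188
G1 X251.253 Y114.250 F3818
G1 X251.253 Y44.278
G1 X103.145 Y44.278
G1 X103.145 Y114.250
M5
G0 X0.000 Y0.000

1 u = 1 mm; y_m = 185.520 − y.

[1] `<line>` line segment, #ff8800→score S623 F2120: (63.894,114.485) → (250.592,140.801)

[2] `<polygon>` rectangle, #ff00ff→engrave S188 F3818: (103.145,114.250) → (251.253,114.250) → (251.253,44.278) → (103.145,44.278) → (103.145,114.250) (closed)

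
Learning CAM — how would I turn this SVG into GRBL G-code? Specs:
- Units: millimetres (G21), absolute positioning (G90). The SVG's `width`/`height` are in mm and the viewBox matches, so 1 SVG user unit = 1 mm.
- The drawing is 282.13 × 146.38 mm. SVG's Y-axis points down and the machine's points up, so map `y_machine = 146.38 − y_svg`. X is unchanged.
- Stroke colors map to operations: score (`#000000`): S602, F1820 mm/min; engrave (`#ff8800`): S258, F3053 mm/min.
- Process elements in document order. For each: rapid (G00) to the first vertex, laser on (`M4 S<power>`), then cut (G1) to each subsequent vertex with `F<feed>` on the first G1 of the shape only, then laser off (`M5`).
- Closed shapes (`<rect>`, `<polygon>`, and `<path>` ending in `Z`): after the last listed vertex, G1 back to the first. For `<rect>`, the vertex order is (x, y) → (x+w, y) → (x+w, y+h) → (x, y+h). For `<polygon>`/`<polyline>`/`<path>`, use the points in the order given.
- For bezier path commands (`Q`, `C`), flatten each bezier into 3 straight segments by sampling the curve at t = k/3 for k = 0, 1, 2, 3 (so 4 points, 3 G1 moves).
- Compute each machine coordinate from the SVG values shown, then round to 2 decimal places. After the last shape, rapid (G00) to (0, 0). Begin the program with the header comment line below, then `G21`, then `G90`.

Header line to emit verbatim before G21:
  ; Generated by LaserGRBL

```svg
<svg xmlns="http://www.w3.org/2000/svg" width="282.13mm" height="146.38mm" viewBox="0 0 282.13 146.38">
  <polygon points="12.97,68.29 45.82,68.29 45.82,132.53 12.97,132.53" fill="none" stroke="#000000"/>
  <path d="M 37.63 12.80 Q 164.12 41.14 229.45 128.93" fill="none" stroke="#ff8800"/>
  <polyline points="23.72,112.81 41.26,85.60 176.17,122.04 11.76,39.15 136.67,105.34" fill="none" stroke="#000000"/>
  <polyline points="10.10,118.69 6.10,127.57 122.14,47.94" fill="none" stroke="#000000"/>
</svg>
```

1 u = 1 mm; y_m = 146.38 − y.

[1] `<polygon>` rectangle, #000000→score S602 F1820: (12.97,78.09) → (45.82,78.09) → (45.82,13.85) → (12.97,13.85) → (12.97,78.09) (closed)

[2] `<path>` quadratic bezier, #ff8800→engrave S258 F3053: (37.63,133.58) → (115.16,108.08) → (179.10,69.37) → (229.45,17.45)

[3] `<polyline>` open polyline, #000000→score S602 F1820: (23.72,33.57) → (41.26,60.78) → (176.17,24.34) → (11.76,107.23) → (136.67,41.04)

[4] `<polyline>` open polyline, #000000→score S602 F1820: (10.10,27.69) → (6.10,18.81) → (122.14,98.44)

; Generated by LaserGRBL
G21
G90
G00 X12.97 Y78.09
M4 S602
G1 X45.82 Y78.09 F1820
G1 X45.82 Y13.85
G1 X12.97 Y13.85
G1 X12.97 Y78.09
M5
G00 X37.63 Y133.58
M4 S258
G1 X115.16 Y108.08 F3053
G1 X179.10 Y69.37
G1 X229.45 Y17.45
M5
G00 X23.72 Y33.57
M4 S602
G1 X41.26 Y60.78 F1820
G1 X176.17 Y24.34
G1 X11.76 Y107.23
G1 X136.67 Y41.04
M5
G00 X10.10 Y27.69
M4 S602
G1 X6.10 Y18.81 F1820
G1 X122.14 Y98.44
M5
G00 X0.00 Y0.00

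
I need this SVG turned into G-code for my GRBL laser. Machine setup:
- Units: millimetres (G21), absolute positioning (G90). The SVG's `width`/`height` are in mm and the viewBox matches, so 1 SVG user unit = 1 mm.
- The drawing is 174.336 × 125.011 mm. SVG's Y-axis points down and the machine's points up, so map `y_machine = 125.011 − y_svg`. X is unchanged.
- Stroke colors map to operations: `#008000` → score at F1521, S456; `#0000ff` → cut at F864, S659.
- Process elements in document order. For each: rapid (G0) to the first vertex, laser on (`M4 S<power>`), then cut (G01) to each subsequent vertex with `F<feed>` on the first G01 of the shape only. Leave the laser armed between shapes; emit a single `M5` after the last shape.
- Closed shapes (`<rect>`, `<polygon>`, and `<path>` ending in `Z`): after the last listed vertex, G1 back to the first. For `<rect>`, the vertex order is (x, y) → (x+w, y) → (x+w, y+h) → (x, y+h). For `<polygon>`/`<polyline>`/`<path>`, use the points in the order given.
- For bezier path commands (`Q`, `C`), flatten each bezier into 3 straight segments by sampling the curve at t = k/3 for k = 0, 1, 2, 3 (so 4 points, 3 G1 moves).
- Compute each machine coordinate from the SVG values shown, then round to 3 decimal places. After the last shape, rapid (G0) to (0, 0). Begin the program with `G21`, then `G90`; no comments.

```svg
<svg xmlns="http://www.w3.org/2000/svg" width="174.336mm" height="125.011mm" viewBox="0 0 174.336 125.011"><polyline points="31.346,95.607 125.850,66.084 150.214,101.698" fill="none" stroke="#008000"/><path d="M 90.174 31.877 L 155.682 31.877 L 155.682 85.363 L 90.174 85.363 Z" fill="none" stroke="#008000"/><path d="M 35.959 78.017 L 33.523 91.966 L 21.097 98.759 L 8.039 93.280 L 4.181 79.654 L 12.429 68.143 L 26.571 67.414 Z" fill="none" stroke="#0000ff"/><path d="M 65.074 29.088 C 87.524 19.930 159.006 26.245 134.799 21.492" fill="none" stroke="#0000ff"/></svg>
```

1 u = 1 mm; y_m = 125.011 − y.

[1] `<polyline>` open polyline, #008000→score S456 F1521: (31.346,29.404) → (125.850,58.927) → (150.214,23.313)

[2] `<path>` rectangle, #008000→score S456 F1521: (90.174,93.134) → (155.682,93.134) → (155.682,39.648) → (90.174,39.648) → (90.174,93.134) (closed)

[3] `<path>` regular polygon, #0000ff→cut S659 F864: (35.959,46.994) → (33.523,33.045) → (21.097,26.252) → (8.039,31.731) → (4.181,45.357) → (12.429,56.868) → (26.571,57.597) → (35.959,46.994) (closed)

[4] `<path>` cubic bezier, #0000ff→cut S659 F864: (65.074,95.923) → (98.508,100.906) → (132.470,101.472) → (134.799,103.519)

G21
G90
G0 X31.346 Y29.404
M4 S456
G01 X125.850 Y58.927 F1521
G01 X150.214 Y23.313
G0 X90.174 Y93.134
M4 S456
G01 X155.682 Y93.134 F1521
G01 X155.682 Y39.648
G01 X90.174 Y39.648
G01 X90.174 Y93.134
G0 X35.959 Y46.994
M4 S659
G01 X33.523 Y33.045 F864
G01 X21.097 Y26.252
G01 X8.039 Y31.731
G01 X4.181 Y45.357
G01 X12.429 Y56.868
G01 X26.571 Y57.597
G01 X35.959 Y46.994
G0 X65.074 Y95.923
M4 S659
G01 X98.508 Y100.906 F864
G01 X132.470 Y101.472
G01 X134.799 Y103.519
M5
G0 X0.000 Y0.000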